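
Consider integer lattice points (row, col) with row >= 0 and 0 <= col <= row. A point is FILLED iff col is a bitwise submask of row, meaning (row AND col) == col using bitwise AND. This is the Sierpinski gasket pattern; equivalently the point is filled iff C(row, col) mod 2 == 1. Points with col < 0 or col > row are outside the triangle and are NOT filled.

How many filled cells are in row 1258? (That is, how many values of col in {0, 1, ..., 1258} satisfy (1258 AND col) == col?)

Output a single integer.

Answer: 64

Derivation:
1258 in binary = 10011101010
popcount(1258) = number of 1-bits in 10011101010 = 6
A col c satisfies (1258 AND c) == c iff every set bit of c is also set in 1258; each of the 6 set bits of 1258 can independently be on or off in c.
count = 2^6 = 64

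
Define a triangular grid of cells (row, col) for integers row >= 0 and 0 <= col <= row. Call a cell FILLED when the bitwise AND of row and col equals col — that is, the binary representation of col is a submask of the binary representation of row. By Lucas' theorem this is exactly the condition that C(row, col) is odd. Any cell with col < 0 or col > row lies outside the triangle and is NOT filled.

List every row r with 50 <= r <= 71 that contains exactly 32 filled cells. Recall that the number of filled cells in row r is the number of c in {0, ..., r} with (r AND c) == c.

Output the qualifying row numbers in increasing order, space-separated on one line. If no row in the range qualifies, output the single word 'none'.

Row r has 2^popcount(r) filled cells, so we need popcount(r) = log2(32) = 5.
Scan r = 50..71 and keep those with exactly 5 one-bits:
r=50=110010 popcount=3 -> skip
r=51=110011 popcount=4 -> skip
r=52=110100 popcount=3 -> skip
r=53=110101 popcount=4 -> skip
r=54=110110 popcount=4 -> skip
r=55=110111 popcount=5 -> KEEP
r=56=111000 popcount=3 -> skip
r=57=111001 popcount=4 -> skip
r=58=111010 popcount=4 -> skip
r=59=111011 popcount=5 -> KEEP
r=60=111100 popcount=4 -> skip
r=61=111101 popcount=5 -> KEEP
r=62=111110 popcount=5 -> KEEP
r=63=111111 popcount=6 -> skip
r=64=1000000 popcount=1 -> skip
r=65=1000001 popcount=2 -> skip
r=66=1000010 popcount=2 -> skip
r=67=1000011 popcount=3 -> skip
r=68=1000100 popcount=2 -> skip
r=69=1000101 popcount=3 -> skip
r=70=1000110 popcount=3 -> skip
r=71=1000111 popcount=4 -> skip
Kept rows: 55 59 61 62

Answer: 55 59 61 62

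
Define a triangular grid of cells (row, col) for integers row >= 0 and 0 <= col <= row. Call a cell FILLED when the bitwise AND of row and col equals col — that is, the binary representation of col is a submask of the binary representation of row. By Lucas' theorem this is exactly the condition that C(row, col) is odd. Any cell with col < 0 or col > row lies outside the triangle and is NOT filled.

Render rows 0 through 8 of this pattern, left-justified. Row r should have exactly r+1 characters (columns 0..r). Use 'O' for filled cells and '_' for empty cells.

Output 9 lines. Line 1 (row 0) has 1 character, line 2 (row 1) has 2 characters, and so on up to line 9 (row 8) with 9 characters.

Answer: O
OO
O_O
OOOO
O___O
OO__OO
O_O_O_O
OOOOOOOO
O_______O

Derivation:
r0=0: O
r1=1: OO
r2=10: O_O
r3=11: OOOO
r4=100: O___O
r5=101: OO__OO
r6=110: O_O_O_O
r7=111: OOOOOOOO
r8=1000: O_______O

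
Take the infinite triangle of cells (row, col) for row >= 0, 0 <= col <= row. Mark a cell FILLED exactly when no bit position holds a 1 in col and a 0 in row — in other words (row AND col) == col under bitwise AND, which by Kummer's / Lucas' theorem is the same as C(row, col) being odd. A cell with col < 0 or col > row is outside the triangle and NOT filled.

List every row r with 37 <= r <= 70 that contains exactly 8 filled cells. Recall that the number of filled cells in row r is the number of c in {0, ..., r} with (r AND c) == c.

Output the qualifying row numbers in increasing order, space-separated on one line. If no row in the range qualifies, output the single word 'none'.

Row r has 2^popcount(r) filled cells, so we need popcount(r) = log2(8) = 3.
Scan r = 37..70 and keep those with exactly 3 one-bits:
r=37=100101 popcount=3 -> KEEP
r=38=100110 popcount=3 -> KEEP
r=39=100111 popcount=4 -> skip
r=40=101000 popcount=2 -> skip
r=41=101001 popcount=3 -> KEEP
r=42=101010 popcount=3 -> KEEP
r=43=101011 popcount=4 -> skip
r=44=101100 popcount=3 -> KEEP
r=45=101101 popcount=4 -> skip
r=46=101110 popcount=4 -> skip
r=47=101111 popcount=5 -> skip
r=48=110000 popcount=2 -> skip
r=49=110001 popcount=3 -> KEEP
r=50=110010 popcount=3 -> KEEP
r=51=110011 popcount=4 -> skip
r=52=110100 popcount=3 -> KEEP
r=53=110101 popcount=4 -> skip
r=54=110110 popcount=4 -> skip
r=55=110111 popcount=5 -> skip
r=56=111000 popcount=3 -> KEEP
r=57=111001 popcount=4 -> skip
r=58=111010 popcount=4 -> skip
r=59=111011 popcount=5 -> skip
r=60=111100 popcount=4 -> skip
r=61=111101 popcount=5 -> skip
r=62=111110 popcount=5 -> skip
r=63=111111 popcount=6 -> skip
r=64=1000000 popcount=1 -> skip
r=65=1000001 popcount=2 -> skip
r=66=1000010 popcount=2 -> skip
r=67=1000011 popcount=3 -> KEEP
r=68=1000100 popcount=2 -> skip
r=69=1000101 popcount=3 -> KEEP
r=70=1000110 popcount=3 -> KEEP
Kept rows: 37 38 41 42 44 49 50 52 56 67 69 70

Answer: 37 38 41 42 44 49 50 52 56 67 69 70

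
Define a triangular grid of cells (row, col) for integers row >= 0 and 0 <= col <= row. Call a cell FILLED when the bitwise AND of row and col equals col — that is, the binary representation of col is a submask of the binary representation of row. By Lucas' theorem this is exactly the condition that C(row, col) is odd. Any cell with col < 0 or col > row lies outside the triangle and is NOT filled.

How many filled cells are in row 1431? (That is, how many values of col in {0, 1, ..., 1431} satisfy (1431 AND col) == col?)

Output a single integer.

1431 in binary = 10110010111
popcount(1431) = number of 1-bits in 10110010111 = 7
A col c satisfies (1431 AND c) == c iff every set bit of c is also set in 1431; each of the 7 set bits of 1431 can independently be on or off in c.
count = 2^7 = 128

Answer: 128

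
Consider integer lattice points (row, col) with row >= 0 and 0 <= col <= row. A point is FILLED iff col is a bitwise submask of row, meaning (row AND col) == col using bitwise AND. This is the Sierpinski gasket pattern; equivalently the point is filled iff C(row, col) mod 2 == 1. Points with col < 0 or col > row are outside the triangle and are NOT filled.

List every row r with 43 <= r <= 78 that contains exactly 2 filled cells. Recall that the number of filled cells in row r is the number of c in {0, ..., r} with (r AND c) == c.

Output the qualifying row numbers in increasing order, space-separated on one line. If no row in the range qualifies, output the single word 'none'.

Row r has 2^popcount(r) filled cells, so we need popcount(r) = log2(2) = 1.
Scan r = 43..78 and keep those with exactly 1 one-bits:
r=43=101011 popcount=4 -> skip
r=44=101100 popcount=3 -> skip
r=45=101101 popcount=4 -> skip
r=46=101110 popcount=4 -> skip
r=47=101111 popcount=5 -> skip
r=48=110000 popcount=2 -> skip
r=49=110001 popcount=3 -> skip
r=50=110010 popcount=3 -> skip
r=51=110011 popcount=4 -> skip
r=52=110100 popcount=3 -> skip
r=53=110101 popcount=4 -> skip
r=54=110110 popcount=4 -> skip
r=55=110111 popcount=5 -> skip
r=56=111000 popcount=3 -> skip
r=57=111001 popcount=4 -> skip
r=58=111010 popcount=4 -> skip
r=59=111011 popcount=5 -> skip
r=60=111100 popcount=4 -> skip
r=61=111101 popcount=5 -> skip
r=62=111110 popcount=5 -> skip
r=63=111111 popcount=6 -> skip
r=64=1000000 popcount=1 -> KEEP
r=65=1000001 popcount=2 -> skip
r=66=1000010 popcount=2 -> skip
r=67=1000011 popcount=3 -> skip
r=68=1000100 popcount=2 -> skip
r=69=1000101 popcount=3 -> skip
r=70=1000110 popcount=3 -> skip
r=71=1000111 popcount=4 -> skip
r=72=1001000 popcount=2 -> skip
r=73=1001001 popcount=3 -> skip
r=74=1001010 popcount=3 -> skip
r=75=1001011 popcount=4 -> skip
r=76=1001100 popcount=3 -> skip
r=77=1001101 popcount=4 -> skip
r=78=1001110 popcount=4 -> skip
Kept rows: 64

Answer: 64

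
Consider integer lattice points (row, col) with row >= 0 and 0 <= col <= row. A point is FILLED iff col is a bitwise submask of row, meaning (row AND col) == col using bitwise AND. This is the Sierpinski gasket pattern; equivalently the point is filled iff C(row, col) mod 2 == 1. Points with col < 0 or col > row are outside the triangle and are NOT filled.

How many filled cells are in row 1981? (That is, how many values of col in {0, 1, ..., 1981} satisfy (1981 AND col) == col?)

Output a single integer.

1981 in binary = 11110111101
popcount(1981) = number of 1-bits in 11110111101 = 9
A col c satisfies (1981 AND c) == c iff every set bit of c is also set in 1981; each of the 9 set bits of 1981 can independently be on or off in c.
count = 2^9 = 512

Answer: 512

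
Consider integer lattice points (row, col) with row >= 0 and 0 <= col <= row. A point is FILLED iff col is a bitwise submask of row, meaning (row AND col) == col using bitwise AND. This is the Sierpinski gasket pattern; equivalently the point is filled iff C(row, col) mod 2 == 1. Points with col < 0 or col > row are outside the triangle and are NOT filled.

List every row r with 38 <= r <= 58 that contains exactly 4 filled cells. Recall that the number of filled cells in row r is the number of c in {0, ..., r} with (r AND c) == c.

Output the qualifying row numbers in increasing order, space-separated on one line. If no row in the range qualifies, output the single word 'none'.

Answer: 40 48

Derivation:
Row r has 2^popcount(r) filled cells, so we need popcount(r) = log2(4) = 2.
Scan r = 38..58 and keep those with exactly 2 one-bits:
r=38=100110 popcount=3 -> skip
r=39=100111 popcount=4 -> skip
r=40=101000 popcount=2 -> KEEP
r=41=101001 popcount=3 -> skip
r=42=101010 popcount=3 -> skip
r=43=101011 popcount=4 -> skip
r=44=101100 popcount=3 -> skip
r=45=101101 popcount=4 -> skip
r=46=101110 popcount=4 -> skip
r=47=101111 popcount=5 -> skip
r=48=110000 popcount=2 -> KEEP
r=49=110001 popcount=3 -> skip
r=50=110010 popcount=3 -> skip
r=51=110011 popcount=4 -> skip
r=52=110100 popcount=3 -> skip
r=53=110101 popcount=4 -> skip
r=54=110110 popcount=4 -> skip
r=55=110111 popcount=5 -> skip
r=56=111000 popcount=3 -> skip
r=57=111001 popcount=4 -> skip
r=58=111010 popcount=4 -> skip
Kept rows: 40 48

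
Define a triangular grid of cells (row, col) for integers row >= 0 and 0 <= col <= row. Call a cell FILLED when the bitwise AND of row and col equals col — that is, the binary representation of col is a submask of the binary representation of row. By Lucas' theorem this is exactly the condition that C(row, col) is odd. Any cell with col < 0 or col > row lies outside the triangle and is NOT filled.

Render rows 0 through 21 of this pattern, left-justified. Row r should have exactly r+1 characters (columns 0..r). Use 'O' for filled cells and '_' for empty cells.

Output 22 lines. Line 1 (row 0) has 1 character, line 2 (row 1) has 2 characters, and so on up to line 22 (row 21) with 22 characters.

Answer: O
OO
O_O
OOOO
O___O
OO__OO
O_O_O_O
OOOOOOOO
O_______O
OO______OO
O_O_____O_O
OOOO____OOOO
O___O___O___O
OO__OO__OO__OO
O_O_O_O_O_O_O_O
OOOOOOOOOOOOOOOO
O_______________O
OO______________OO
O_O_____________O_O
OOOO____________OOOO
O___O___________O___O
OO__OO__________OO__OO

Derivation:
r0=0: O
r1=1: OO
r2=10: O_O
r3=11: OOOO
r4=100: O___O
r5=101: OO__OO
r6=110: O_O_O_O
r7=111: OOOOOOOO
r8=1000: O_______O
r9=1001: OO______OO
r10=1010: O_O_____O_O
r11=1011: OOOO____OOOO
r12=1100: O___O___O___O
r13=1101: OO__OO__OO__OO
r14=1110: O_O_O_O_O_O_O_O
r15=1111: OOOOOOOOOOOOOOOO
r16=10000: O_______________O
r17=10001: OO______________OO
r18=10010: O_O_____________O_O
r19=10011: OOOO____________OOOO
r20=10100: O___O___________O___O
r21=10101: OO__OO__________OO__OO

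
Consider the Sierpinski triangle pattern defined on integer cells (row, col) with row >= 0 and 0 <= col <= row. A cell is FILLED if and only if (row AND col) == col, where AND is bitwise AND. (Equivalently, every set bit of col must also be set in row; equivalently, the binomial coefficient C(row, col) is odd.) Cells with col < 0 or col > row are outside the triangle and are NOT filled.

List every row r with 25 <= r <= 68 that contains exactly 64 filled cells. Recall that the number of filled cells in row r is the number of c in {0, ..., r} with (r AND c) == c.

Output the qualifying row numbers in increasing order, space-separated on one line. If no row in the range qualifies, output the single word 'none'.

Row r has 2^popcount(r) filled cells, so we need popcount(r) = log2(64) = 6.
Scan r = 25..68 and keep those with exactly 6 one-bits:
r=25=11001 popcount=3 -> skip
r=26=11010 popcount=3 -> skip
r=27=11011 popcount=4 -> skip
r=28=11100 popcount=3 -> skip
r=29=11101 popcount=4 -> skip
r=30=11110 popcount=4 -> skip
r=31=11111 popcount=5 -> skip
r=32=100000 popcount=1 -> skip
r=33=100001 popcount=2 -> skip
r=34=100010 popcount=2 -> skip
r=35=100011 popcount=3 -> skip
r=36=100100 popcount=2 -> skip
r=37=100101 popcount=3 -> skip
r=38=100110 popcount=3 -> skip
r=39=100111 popcount=4 -> skip
r=40=101000 popcount=2 -> skip
r=41=101001 popcount=3 -> skip
r=42=101010 popcount=3 -> skip
r=43=101011 popcount=4 -> skip
r=44=101100 popcount=3 -> skip
r=45=101101 popcount=4 -> skip
r=46=101110 popcount=4 -> skip
r=47=101111 popcount=5 -> skip
r=48=110000 popcount=2 -> skip
r=49=110001 popcount=3 -> skip
r=50=110010 popcount=3 -> skip
r=51=110011 popcount=4 -> skip
r=52=110100 popcount=3 -> skip
r=53=110101 popcount=4 -> skip
r=54=110110 popcount=4 -> skip
r=55=110111 popcount=5 -> skip
r=56=111000 popcount=3 -> skip
r=57=111001 popcount=4 -> skip
r=58=111010 popcount=4 -> skip
r=59=111011 popcount=5 -> skip
r=60=111100 popcount=4 -> skip
r=61=111101 popcount=5 -> skip
r=62=111110 popcount=5 -> skip
r=63=111111 popcount=6 -> KEEP
r=64=1000000 popcount=1 -> skip
r=65=1000001 popcount=2 -> skip
r=66=1000010 popcount=2 -> skip
r=67=1000011 popcount=3 -> skip
r=68=1000100 popcount=2 -> skip
Kept rows: 63

Answer: 63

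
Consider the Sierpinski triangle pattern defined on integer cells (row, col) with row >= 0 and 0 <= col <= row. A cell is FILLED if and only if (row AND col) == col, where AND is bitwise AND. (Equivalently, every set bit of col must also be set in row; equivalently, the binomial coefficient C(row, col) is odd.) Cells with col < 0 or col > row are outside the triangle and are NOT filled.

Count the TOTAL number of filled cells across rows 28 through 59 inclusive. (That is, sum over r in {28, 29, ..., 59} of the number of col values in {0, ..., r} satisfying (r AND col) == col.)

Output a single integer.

r28=11100 pc3: +8 =8
r29=11101 pc4: +16 =24
r30=11110 pc4: +16 =40
r31=11111 pc5: +32 =72
r32=100000 pc1: +2 =74
r33=100001 pc2: +4 =78
r34=100010 pc2: +4 =82
r35=100011 pc3: +8 =90
r36=100100 pc2: +4 =94
r37=100101 pc3: +8 =102
r38=100110 pc3: +8 =110
r39=100111 pc4: +16 =126
r40=101000 pc2: +4 =130
r41=101001 pc3: +8 =138
r42=101010 pc3: +8 =146
r43=101011 pc4: +16 =162
r44=101100 pc3: +8 =170
r45=101101 pc4: +16 =186
r46=101110 pc4: +16 =202
r47=101111 pc5: +32 =234
r48=110000 pc2: +4 =238
r49=110001 pc3: +8 =246
r50=110010 pc3: +8 =254
r51=110011 pc4: +16 =270
r52=110100 pc3: +8 =278
r53=110101 pc4: +16 =294
r54=110110 pc4: +16 =310
r55=110111 pc5: +32 =342
r56=111000 pc3: +8 =350
r57=111001 pc4: +16 =366
r58=111010 pc4: +16 =382
r59=111011 pc5: +32 =414

Answer: 414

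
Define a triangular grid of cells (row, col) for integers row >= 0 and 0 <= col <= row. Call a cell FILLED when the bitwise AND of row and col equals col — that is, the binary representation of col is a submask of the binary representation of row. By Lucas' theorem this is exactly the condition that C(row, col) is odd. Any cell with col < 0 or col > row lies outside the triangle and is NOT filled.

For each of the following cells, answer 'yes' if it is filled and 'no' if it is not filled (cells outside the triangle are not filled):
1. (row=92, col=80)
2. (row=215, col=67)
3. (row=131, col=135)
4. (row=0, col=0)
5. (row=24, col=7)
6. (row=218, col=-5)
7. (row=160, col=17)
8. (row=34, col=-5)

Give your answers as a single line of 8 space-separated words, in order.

(92,80): row=0b1011100, col=0b1010000, row AND col = 0b1010000 = 80; 80 == 80 -> filled
(215,67): row=0b11010111, col=0b1000011, row AND col = 0b1000011 = 67; 67 == 67 -> filled
(131,135): col outside [0, 131] -> not filled
(0,0): row=0b0, col=0b0, row AND col = 0b0 = 0; 0 == 0 -> filled
(24,7): row=0b11000, col=0b111, row AND col = 0b0 = 0; 0 != 7 -> empty
(218,-5): col outside [0, 218] -> not filled
(160,17): row=0b10100000, col=0b10001, row AND col = 0b0 = 0; 0 != 17 -> empty
(34,-5): col outside [0, 34] -> not filled

Answer: yes yes no yes no no no no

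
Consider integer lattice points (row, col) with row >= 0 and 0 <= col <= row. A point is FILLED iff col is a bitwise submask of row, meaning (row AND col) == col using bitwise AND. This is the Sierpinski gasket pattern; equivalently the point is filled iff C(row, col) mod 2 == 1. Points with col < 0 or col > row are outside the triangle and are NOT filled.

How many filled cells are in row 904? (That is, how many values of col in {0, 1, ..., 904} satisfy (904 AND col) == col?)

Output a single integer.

904 in binary = 1110001000
popcount(904) = number of 1-bits in 1110001000 = 4
A col c satisfies (904 AND c) == c iff every set bit of c is also set in 904; each of the 4 set bits of 904 can independently be on or off in c.
count = 2^4 = 16

Answer: 16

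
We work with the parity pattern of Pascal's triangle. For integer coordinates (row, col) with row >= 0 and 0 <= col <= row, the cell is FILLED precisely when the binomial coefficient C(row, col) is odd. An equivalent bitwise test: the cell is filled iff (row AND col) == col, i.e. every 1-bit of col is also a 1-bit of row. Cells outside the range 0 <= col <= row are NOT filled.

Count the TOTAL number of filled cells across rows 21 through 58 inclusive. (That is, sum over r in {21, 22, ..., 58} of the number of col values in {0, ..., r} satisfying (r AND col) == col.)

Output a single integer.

Answer: 450

Derivation:
r21=10101 pc3: +8 =8
r22=10110 pc3: +8 =16
r23=10111 pc4: +16 =32
r24=11000 pc2: +4 =36
r25=11001 pc3: +8 =44
r26=11010 pc3: +8 =52
r27=11011 pc4: +16 =68
r28=11100 pc3: +8 =76
r29=11101 pc4: +16 =92
r30=11110 pc4: +16 =108
r31=11111 pc5: +32 =140
r32=100000 pc1: +2 =142
r33=100001 pc2: +4 =146
r34=100010 pc2: +4 =150
r35=100011 pc3: +8 =158
r36=100100 pc2: +4 =162
r37=100101 pc3: +8 =170
r38=100110 pc3: +8 =178
r39=100111 pc4: +16 =194
r40=101000 pc2: +4 =198
r41=101001 pc3: +8 =206
r42=101010 pc3: +8 =214
r43=101011 pc4: +16 =230
r44=101100 pc3: +8 =238
r45=101101 pc4: +16 =254
r46=101110 pc4: +16 =270
r47=101111 pc5: +32 =302
r48=110000 pc2: +4 =306
r49=110001 pc3: +8 =314
r50=110010 pc3: +8 =322
r51=110011 pc4: +16 =338
r52=110100 pc3: +8 =346
r53=110101 pc4: +16 =362
r54=110110 pc4: +16 =378
r55=110111 pc5: +32 =410
r56=111000 pc3: +8 =418
r57=111001 pc4: +16 =434
r58=111010 pc4: +16 =450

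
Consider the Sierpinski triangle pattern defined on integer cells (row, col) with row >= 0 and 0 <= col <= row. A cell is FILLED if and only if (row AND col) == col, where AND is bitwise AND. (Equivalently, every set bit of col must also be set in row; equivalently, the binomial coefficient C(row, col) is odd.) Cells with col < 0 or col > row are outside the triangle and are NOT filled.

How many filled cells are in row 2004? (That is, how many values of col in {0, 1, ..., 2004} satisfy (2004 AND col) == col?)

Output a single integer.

2004 in binary = 11111010100
popcount(2004) = number of 1-bits in 11111010100 = 7
A col c satisfies (2004 AND c) == c iff every set bit of c is also set in 2004; each of the 7 set bits of 2004 can independently be on or off in c.
count = 2^7 = 128

Answer: 128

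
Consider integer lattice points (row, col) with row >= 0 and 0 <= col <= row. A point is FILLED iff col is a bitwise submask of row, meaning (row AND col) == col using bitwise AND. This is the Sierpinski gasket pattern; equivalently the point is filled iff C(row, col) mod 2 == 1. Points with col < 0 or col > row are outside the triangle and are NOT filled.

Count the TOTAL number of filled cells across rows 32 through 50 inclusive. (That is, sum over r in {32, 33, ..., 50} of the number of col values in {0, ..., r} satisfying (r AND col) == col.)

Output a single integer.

Answer: 182

Derivation:
r32=100000 pc1: +2 =2
r33=100001 pc2: +4 =6
r34=100010 pc2: +4 =10
r35=100011 pc3: +8 =18
r36=100100 pc2: +4 =22
r37=100101 pc3: +8 =30
r38=100110 pc3: +8 =38
r39=100111 pc4: +16 =54
r40=101000 pc2: +4 =58
r41=101001 pc3: +8 =66
r42=101010 pc3: +8 =74
r43=101011 pc4: +16 =90
r44=101100 pc3: +8 =98
r45=101101 pc4: +16 =114
r46=101110 pc4: +16 =130
r47=101111 pc5: +32 =162
r48=110000 pc2: +4 =166
r49=110001 pc3: +8 =174
r50=110010 pc3: +8 =182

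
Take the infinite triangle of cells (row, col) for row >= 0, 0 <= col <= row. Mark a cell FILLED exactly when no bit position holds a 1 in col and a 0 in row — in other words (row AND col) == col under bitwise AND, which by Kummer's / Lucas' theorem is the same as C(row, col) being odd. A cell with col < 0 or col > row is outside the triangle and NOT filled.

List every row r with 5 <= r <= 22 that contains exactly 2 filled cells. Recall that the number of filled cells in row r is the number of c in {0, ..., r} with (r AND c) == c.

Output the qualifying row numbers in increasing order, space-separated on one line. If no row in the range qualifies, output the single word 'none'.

Answer: 8 16

Derivation:
Row r has 2^popcount(r) filled cells, so we need popcount(r) = log2(2) = 1.
Scan r = 5..22 and keep those with exactly 1 one-bits:
r=5=101 popcount=2 -> skip
r=6=110 popcount=2 -> skip
r=7=111 popcount=3 -> skip
r=8=1000 popcount=1 -> KEEP
r=9=1001 popcount=2 -> skip
r=10=1010 popcount=2 -> skip
r=11=1011 popcount=3 -> skip
r=12=1100 popcount=2 -> skip
r=13=1101 popcount=3 -> skip
r=14=1110 popcount=3 -> skip
r=15=1111 popcount=4 -> skip
r=16=10000 popcount=1 -> KEEP
r=17=10001 popcount=2 -> skip
r=18=10010 popcount=2 -> skip
r=19=10011 popcount=3 -> skip
r=20=10100 popcount=2 -> skip
r=21=10101 popcount=3 -> skip
r=22=10110 popcount=3 -> skip
Kept rows: 8 16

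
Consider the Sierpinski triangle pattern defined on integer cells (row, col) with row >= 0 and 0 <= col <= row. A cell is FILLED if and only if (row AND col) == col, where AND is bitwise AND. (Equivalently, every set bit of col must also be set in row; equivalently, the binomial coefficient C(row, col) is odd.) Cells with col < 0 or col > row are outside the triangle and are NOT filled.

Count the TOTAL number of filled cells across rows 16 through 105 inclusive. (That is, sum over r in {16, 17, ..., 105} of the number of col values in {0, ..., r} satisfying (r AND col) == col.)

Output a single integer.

r16=10000 pc1: +2 =2
r17=10001 pc2: +4 =6
r18=10010 pc2: +4 =10
r19=10011 pc3: +8 =18
r20=10100 pc2: +4 =22
r21=10101 pc3: +8 =30
r22=10110 pc3: +8 =38
r23=10111 pc4: +16 =54
r24=11000 pc2: +4 =58
r25=11001 pc3: +8 =66
r26=11010 pc3: +8 =74
r27=11011 pc4: +16 =90
r28=11100 pc3: +8 =98
r29=11101 pc4: +16 =114
r30=11110 pc4: +16 =130
r31=11111 pc5: +32 =162
r32=100000 pc1: +2 =164
r33=100001 pc2: +4 =168
r34=100010 pc2: +4 =172
r35=100011 pc3: +8 =180
r36=100100 pc2: +4 =184
r37=100101 pc3: +8 =192
r38=100110 pc3: +8 =200
r39=100111 pc4: +16 =216
r40=101000 pc2: +4 =220
r41=101001 pc3: +8 =228
r42=101010 pc3: +8 =236
r43=101011 pc4: +16 =252
r44=101100 pc3: +8 =260
r45=101101 pc4: +16 =276
r46=101110 pc4: +16 =292
r47=101111 pc5: +32 =324
r48=110000 pc2: +4 =328
r49=110001 pc3: +8 =336
r50=110010 pc3: +8 =344
r51=110011 pc4: +16 =360
r52=110100 pc3: +8 =368
r53=110101 pc4: +16 =384
r54=110110 pc4: +16 =400
r55=110111 pc5: +32 =432
r56=111000 pc3: +8 =440
r57=111001 pc4: +16 =456
r58=111010 pc4: +16 =472
r59=111011 pc5: +32 =504
r60=111100 pc4: +16 =520
r61=111101 pc5: +32 =552
r62=111110 pc5: +32 =584
r63=111111 pc6: +64 =648
r64=1000000 pc1: +2 =650
r65=1000001 pc2: +4 =654
r66=1000010 pc2: +4 =658
r67=1000011 pc3: +8 =666
r68=1000100 pc2: +4 =670
r69=1000101 pc3: +8 =678
r70=1000110 pc3: +8 =686
r71=1000111 pc4: +16 =702
r72=1001000 pc2: +4 =706
r73=1001001 pc3: +8 =714
r74=1001010 pc3: +8 =722
r75=1001011 pc4: +16 =738
r76=1001100 pc3: +8 =746
r77=1001101 pc4: +16 =762
r78=1001110 pc4: +16 =778
r79=1001111 pc5: +32 =810
r80=1010000 pc2: +4 =814
r81=1010001 pc3: +8 =822
r82=1010010 pc3: +8 =830
r83=1010011 pc4: +16 =846
r84=1010100 pc3: +8 =854
r85=1010101 pc4: +16 =870
r86=1010110 pc4: +16 =886
r87=1010111 pc5: +32 =918
r88=1011000 pc3: +8 =926
r89=1011001 pc4: +16 =942
r90=1011010 pc4: +16 =958
r91=1011011 pc5: +32 =990
r92=1011100 pc4: +16 =1006
r93=1011101 pc5: +32 =1038
r94=1011110 pc5: +32 =1070
r95=1011111 pc6: +64 =1134
r96=1100000 pc2: +4 =1138
r97=1100001 pc3: +8 =1146
r98=1100010 pc3: +8 =1154
r99=1100011 pc4: +16 =1170
r100=1100100 pc3: +8 =1178
r101=1100101 pc4: +16 =1194
r102=1100110 pc4: +16 =1210
r103=1100111 pc5: +32 =1242
r104=1101000 pc3: +8 =1250
r105=1101001 pc4: +16 =1266

Answer: 1266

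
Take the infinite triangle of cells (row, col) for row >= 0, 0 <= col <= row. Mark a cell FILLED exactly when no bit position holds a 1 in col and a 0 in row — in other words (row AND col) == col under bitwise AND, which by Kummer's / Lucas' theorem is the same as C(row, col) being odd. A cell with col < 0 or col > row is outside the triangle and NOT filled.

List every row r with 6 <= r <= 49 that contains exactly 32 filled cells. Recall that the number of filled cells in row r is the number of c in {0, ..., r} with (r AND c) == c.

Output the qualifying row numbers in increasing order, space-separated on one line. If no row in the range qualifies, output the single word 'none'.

Row r has 2^popcount(r) filled cells, so we need popcount(r) = log2(32) = 5.
Scan r = 6..49 and keep those with exactly 5 one-bits:
r=6=110 popcount=2 -> skip
r=7=111 popcount=3 -> skip
r=8=1000 popcount=1 -> skip
r=9=1001 popcount=2 -> skip
r=10=1010 popcount=2 -> skip
r=11=1011 popcount=3 -> skip
r=12=1100 popcount=2 -> skip
r=13=1101 popcount=3 -> skip
r=14=1110 popcount=3 -> skip
r=15=1111 popcount=4 -> skip
r=16=10000 popcount=1 -> skip
r=17=10001 popcount=2 -> skip
r=18=10010 popcount=2 -> skip
r=19=10011 popcount=3 -> skip
r=20=10100 popcount=2 -> skip
r=21=10101 popcount=3 -> skip
r=22=10110 popcount=3 -> skip
r=23=10111 popcount=4 -> skip
r=24=11000 popcount=2 -> skip
r=25=11001 popcount=3 -> skip
r=26=11010 popcount=3 -> skip
r=27=11011 popcount=4 -> skip
r=28=11100 popcount=3 -> skip
r=29=11101 popcount=4 -> skip
r=30=11110 popcount=4 -> skip
r=31=11111 popcount=5 -> KEEP
r=32=100000 popcount=1 -> skip
r=33=100001 popcount=2 -> skip
r=34=100010 popcount=2 -> skip
r=35=100011 popcount=3 -> skip
r=36=100100 popcount=2 -> skip
r=37=100101 popcount=3 -> skip
r=38=100110 popcount=3 -> skip
r=39=100111 popcount=4 -> skip
r=40=101000 popcount=2 -> skip
r=41=101001 popcount=3 -> skip
r=42=101010 popcount=3 -> skip
r=43=101011 popcount=4 -> skip
r=44=101100 popcount=3 -> skip
r=45=101101 popcount=4 -> skip
r=46=101110 popcount=4 -> skip
r=47=101111 popcount=5 -> KEEP
r=48=110000 popcount=2 -> skip
r=49=110001 popcount=3 -> skip
Kept rows: 31 47

Answer: 31 47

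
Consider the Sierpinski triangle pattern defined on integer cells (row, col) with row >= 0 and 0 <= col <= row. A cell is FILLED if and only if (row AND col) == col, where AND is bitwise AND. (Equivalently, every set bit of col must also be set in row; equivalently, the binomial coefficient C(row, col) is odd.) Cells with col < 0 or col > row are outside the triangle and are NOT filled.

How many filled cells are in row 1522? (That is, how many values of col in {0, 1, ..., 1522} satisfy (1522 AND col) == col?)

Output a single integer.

1522 in binary = 10111110010
popcount(1522) = number of 1-bits in 10111110010 = 7
A col c satisfies (1522 AND c) == c iff every set bit of c is also set in 1522; each of the 7 set bits of 1522 can independently be on or off in c.
count = 2^7 = 128

Answer: 128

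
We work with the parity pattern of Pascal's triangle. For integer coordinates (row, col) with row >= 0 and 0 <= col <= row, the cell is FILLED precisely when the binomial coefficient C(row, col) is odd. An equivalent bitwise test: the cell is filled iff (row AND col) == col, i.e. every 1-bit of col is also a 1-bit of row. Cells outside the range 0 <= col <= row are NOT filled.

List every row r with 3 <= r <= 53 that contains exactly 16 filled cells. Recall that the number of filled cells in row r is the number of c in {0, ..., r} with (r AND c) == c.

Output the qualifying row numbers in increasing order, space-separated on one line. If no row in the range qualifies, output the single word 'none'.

Row r has 2^popcount(r) filled cells, so we need popcount(r) = log2(16) = 4.
Scan r = 3..53 and keep those with exactly 4 one-bits:
r=3=11 popcount=2 -> skip
r=4=100 popcount=1 -> skip
r=5=101 popcount=2 -> skip
r=6=110 popcount=2 -> skip
r=7=111 popcount=3 -> skip
r=8=1000 popcount=1 -> skip
r=9=1001 popcount=2 -> skip
r=10=1010 popcount=2 -> skip
r=11=1011 popcount=3 -> skip
r=12=1100 popcount=2 -> skip
r=13=1101 popcount=3 -> skip
r=14=1110 popcount=3 -> skip
r=15=1111 popcount=4 -> KEEP
r=16=10000 popcount=1 -> skip
r=17=10001 popcount=2 -> skip
r=18=10010 popcount=2 -> skip
r=19=10011 popcount=3 -> skip
r=20=10100 popcount=2 -> skip
r=21=10101 popcount=3 -> skip
r=22=10110 popcount=3 -> skip
r=23=10111 popcount=4 -> KEEP
r=24=11000 popcount=2 -> skip
r=25=11001 popcount=3 -> skip
r=26=11010 popcount=3 -> skip
r=27=11011 popcount=4 -> KEEP
r=28=11100 popcount=3 -> skip
r=29=11101 popcount=4 -> KEEP
r=30=11110 popcount=4 -> KEEP
r=31=11111 popcount=5 -> skip
r=32=100000 popcount=1 -> skip
r=33=100001 popcount=2 -> skip
r=34=100010 popcount=2 -> skip
r=35=100011 popcount=3 -> skip
r=36=100100 popcount=2 -> skip
r=37=100101 popcount=3 -> skip
r=38=100110 popcount=3 -> skip
r=39=100111 popcount=4 -> KEEP
r=40=101000 popcount=2 -> skip
r=41=101001 popcount=3 -> skip
r=42=101010 popcount=3 -> skip
r=43=101011 popcount=4 -> KEEP
r=44=101100 popcount=3 -> skip
r=45=101101 popcount=4 -> KEEP
r=46=101110 popcount=4 -> KEEP
r=47=101111 popcount=5 -> skip
r=48=110000 popcount=2 -> skip
r=49=110001 popcount=3 -> skip
r=50=110010 popcount=3 -> skip
r=51=110011 popcount=4 -> KEEP
r=52=110100 popcount=3 -> skip
r=53=110101 popcount=4 -> KEEP
Kept rows: 15 23 27 29 30 39 43 45 46 51 53

Answer: 15 23 27 29 30 39 43 45 46 51 53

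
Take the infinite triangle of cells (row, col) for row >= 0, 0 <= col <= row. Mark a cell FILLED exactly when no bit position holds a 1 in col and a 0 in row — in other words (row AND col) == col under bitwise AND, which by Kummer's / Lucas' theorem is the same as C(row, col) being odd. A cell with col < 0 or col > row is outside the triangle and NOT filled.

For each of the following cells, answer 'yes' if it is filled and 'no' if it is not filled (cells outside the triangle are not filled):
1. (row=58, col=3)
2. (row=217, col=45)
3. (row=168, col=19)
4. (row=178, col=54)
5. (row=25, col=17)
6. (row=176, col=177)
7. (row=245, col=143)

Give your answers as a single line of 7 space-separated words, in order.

Answer: no no no no yes no no

Derivation:
(58,3): row=0b111010, col=0b11, row AND col = 0b10 = 2; 2 != 3 -> empty
(217,45): row=0b11011001, col=0b101101, row AND col = 0b1001 = 9; 9 != 45 -> empty
(168,19): row=0b10101000, col=0b10011, row AND col = 0b0 = 0; 0 != 19 -> empty
(178,54): row=0b10110010, col=0b110110, row AND col = 0b110010 = 50; 50 != 54 -> empty
(25,17): row=0b11001, col=0b10001, row AND col = 0b10001 = 17; 17 == 17 -> filled
(176,177): col outside [0, 176] -> not filled
(245,143): row=0b11110101, col=0b10001111, row AND col = 0b10000101 = 133; 133 != 143 -> empty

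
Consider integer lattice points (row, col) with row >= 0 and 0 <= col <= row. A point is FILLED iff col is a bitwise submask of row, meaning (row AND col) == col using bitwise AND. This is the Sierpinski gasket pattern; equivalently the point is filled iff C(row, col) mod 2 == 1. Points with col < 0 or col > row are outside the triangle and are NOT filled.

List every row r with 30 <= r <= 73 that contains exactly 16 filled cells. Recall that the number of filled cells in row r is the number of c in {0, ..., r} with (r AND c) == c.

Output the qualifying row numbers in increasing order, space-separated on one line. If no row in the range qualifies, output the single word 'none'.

Answer: 30 39 43 45 46 51 53 54 57 58 60 71

Derivation:
Row r has 2^popcount(r) filled cells, so we need popcount(r) = log2(16) = 4.
Scan r = 30..73 and keep those with exactly 4 one-bits:
r=30=11110 popcount=4 -> KEEP
r=31=11111 popcount=5 -> skip
r=32=100000 popcount=1 -> skip
r=33=100001 popcount=2 -> skip
r=34=100010 popcount=2 -> skip
r=35=100011 popcount=3 -> skip
r=36=100100 popcount=2 -> skip
r=37=100101 popcount=3 -> skip
r=38=100110 popcount=3 -> skip
r=39=100111 popcount=4 -> KEEP
r=40=101000 popcount=2 -> skip
r=41=101001 popcount=3 -> skip
r=42=101010 popcount=3 -> skip
r=43=101011 popcount=4 -> KEEP
r=44=101100 popcount=3 -> skip
r=45=101101 popcount=4 -> KEEP
r=46=101110 popcount=4 -> KEEP
r=47=101111 popcount=5 -> skip
r=48=110000 popcount=2 -> skip
r=49=110001 popcount=3 -> skip
r=50=110010 popcount=3 -> skip
r=51=110011 popcount=4 -> KEEP
r=52=110100 popcount=3 -> skip
r=53=110101 popcount=4 -> KEEP
r=54=110110 popcount=4 -> KEEP
r=55=110111 popcount=5 -> skip
r=56=111000 popcount=3 -> skip
r=57=111001 popcount=4 -> KEEP
r=58=111010 popcount=4 -> KEEP
r=59=111011 popcount=5 -> skip
r=60=111100 popcount=4 -> KEEP
r=61=111101 popcount=5 -> skip
r=62=111110 popcount=5 -> skip
r=63=111111 popcount=6 -> skip
r=64=1000000 popcount=1 -> skip
r=65=1000001 popcount=2 -> skip
r=66=1000010 popcount=2 -> skip
r=67=1000011 popcount=3 -> skip
r=68=1000100 popcount=2 -> skip
r=69=1000101 popcount=3 -> skip
r=70=1000110 popcount=3 -> skip
r=71=1000111 popcount=4 -> KEEP
r=72=1001000 popcount=2 -> skip
r=73=1001001 popcount=3 -> skip
Kept rows: 30 39 43 45 46 51 53 54 57 58 60 71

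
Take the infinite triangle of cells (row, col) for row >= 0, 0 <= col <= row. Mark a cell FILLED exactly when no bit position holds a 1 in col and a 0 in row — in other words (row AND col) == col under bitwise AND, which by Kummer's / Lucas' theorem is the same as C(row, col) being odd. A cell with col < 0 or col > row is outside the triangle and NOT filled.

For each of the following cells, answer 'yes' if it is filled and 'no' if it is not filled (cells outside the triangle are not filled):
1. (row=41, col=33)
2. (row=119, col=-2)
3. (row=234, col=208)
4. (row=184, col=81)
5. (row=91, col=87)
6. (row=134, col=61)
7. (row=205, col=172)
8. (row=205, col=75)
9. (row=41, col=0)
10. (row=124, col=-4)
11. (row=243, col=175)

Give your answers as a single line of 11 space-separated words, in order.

(41,33): row=0b101001, col=0b100001, row AND col = 0b100001 = 33; 33 == 33 -> filled
(119,-2): col outside [0, 119] -> not filled
(234,208): row=0b11101010, col=0b11010000, row AND col = 0b11000000 = 192; 192 != 208 -> empty
(184,81): row=0b10111000, col=0b1010001, row AND col = 0b10000 = 16; 16 != 81 -> empty
(91,87): row=0b1011011, col=0b1010111, row AND col = 0b1010011 = 83; 83 != 87 -> empty
(134,61): row=0b10000110, col=0b111101, row AND col = 0b100 = 4; 4 != 61 -> empty
(205,172): row=0b11001101, col=0b10101100, row AND col = 0b10001100 = 140; 140 != 172 -> empty
(205,75): row=0b11001101, col=0b1001011, row AND col = 0b1001001 = 73; 73 != 75 -> empty
(41,0): row=0b101001, col=0b0, row AND col = 0b0 = 0; 0 == 0 -> filled
(124,-4): col outside [0, 124] -> not filled
(243,175): row=0b11110011, col=0b10101111, row AND col = 0b10100011 = 163; 163 != 175 -> empty

Answer: yes no no no no no no no yes no no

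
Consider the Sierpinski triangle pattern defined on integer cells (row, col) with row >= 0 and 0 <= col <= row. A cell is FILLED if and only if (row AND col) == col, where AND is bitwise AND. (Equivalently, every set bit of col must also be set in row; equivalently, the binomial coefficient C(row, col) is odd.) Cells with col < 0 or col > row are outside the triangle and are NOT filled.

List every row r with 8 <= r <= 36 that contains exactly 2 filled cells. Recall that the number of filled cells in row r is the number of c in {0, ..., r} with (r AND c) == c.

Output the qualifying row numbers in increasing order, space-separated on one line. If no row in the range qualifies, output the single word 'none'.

Row r has 2^popcount(r) filled cells, so we need popcount(r) = log2(2) = 1.
Scan r = 8..36 and keep those with exactly 1 one-bits:
r=8=1000 popcount=1 -> KEEP
r=9=1001 popcount=2 -> skip
r=10=1010 popcount=2 -> skip
r=11=1011 popcount=3 -> skip
r=12=1100 popcount=2 -> skip
r=13=1101 popcount=3 -> skip
r=14=1110 popcount=3 -> skip
r=15=1111 popcount=4 -> skip
r=16=10000 popcount=1 -> KEEP
r=17=10001 popcount=2 -> skip
r=18=10010 popcount=2 -> skip
r=19=10011 popcount=3 -> skip
r=20=10100 popcount=2 -> skip
r=21=10101 popcount=3 -> skip
r=22=10110 popcount=3 -> skip
r=23=10111 popcount=4 -> skip
r=24=11000 popcount=2 -> skip
r=25=11001 popcount=3 -> skip
r=26=11010 popcount=3 -> skip
r=27=11011 popcount=4 -> skip
r=28=11100 popcount=3 -> skip
r=29=11101 popcount=4 -> skip
r=30=11110 popcount=4 -> skip
r=31=11111 popcount=5 -> skip
r=32=100000 popcount=1 -> KEEP
r=33=100001 popcount=2 -> skip
r=34=100010 popcount=2 -> skip
r=35=100011 popcount=3 -> skip
r=36=100100 popcount=2 -> skip
Kept rows: 8 16 32

Answer: 8 16 32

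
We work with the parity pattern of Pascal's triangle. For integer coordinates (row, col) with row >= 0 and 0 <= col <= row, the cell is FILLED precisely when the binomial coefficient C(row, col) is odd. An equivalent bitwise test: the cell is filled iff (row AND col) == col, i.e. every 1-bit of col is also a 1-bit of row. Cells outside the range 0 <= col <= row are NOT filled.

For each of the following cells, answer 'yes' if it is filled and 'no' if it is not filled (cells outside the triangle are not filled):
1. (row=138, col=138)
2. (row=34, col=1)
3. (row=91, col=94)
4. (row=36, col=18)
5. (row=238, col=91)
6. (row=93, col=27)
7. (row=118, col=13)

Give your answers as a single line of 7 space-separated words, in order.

(138,138): row=0b10001010, col=0b10001010, row AND col = 0b10001010 = 138; 138 == 138 -> filled
(34,1): row=0b100010, col=0b1, row AND col = 0b0 = 0; 0 != 1 -> empty
(91,94): col outside [0, 91] -> not filled
(36,18): row=0b100100, col=0b10010, row AND col = 0b0 = 0; 0 != 18 -> empty
(238,91): row=0b11101110, col=0b1011011, row AND col = 0b1001010 = 74; 74 != 91 -> empty
(93,27): row=0b1011101, col=0b11011, row AND col = 0b11001 = 25; 25 != 27 -> empty
(118,13): row=0b1110110, col=0b1101, row AND col = 0b100 = 4; 4 != 13 -> empty

Answer: yes no no no no no no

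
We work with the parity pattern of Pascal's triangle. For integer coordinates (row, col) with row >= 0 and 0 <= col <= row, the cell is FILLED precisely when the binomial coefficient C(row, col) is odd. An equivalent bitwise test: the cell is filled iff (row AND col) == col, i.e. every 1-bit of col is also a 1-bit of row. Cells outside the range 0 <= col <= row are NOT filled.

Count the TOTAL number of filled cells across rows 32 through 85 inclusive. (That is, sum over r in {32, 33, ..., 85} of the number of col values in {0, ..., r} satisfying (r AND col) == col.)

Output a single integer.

Answer: 708

Derivation:
r32=100000 pc1: +2 =2
r33=100001 pc2: +4 =6
r34=100010 pc2: +4 =10
r35=100011 pc3: +8 =18
r36=100100 pc2: +4 =22
r37=100101 pc3: +8 =30
r38=100110 pc3: +8 =38
r39=100111 pc4: +16 =54
r40=101000 pc2: +4 =58
r41=101001 pc3: +8 =66
r42=101010 pc3: +8 =74
r43=101011 pc4: +16 =90
r44=101100 pc3: +8 =98
r45=101101 pc4: +16 =114
r46=101110 pc4: +16 =130
r47=101111 pc5: +32 =162
r48=110000 pc2: +4 =166
r49=110001 pc3: +8 =174
r50=110010 pc3: +8 =182
r51=110011 pc4: +16 =198
r52=110100 pc3: +8 =206
r53=110101 pc4: +16 =222
r54=110110 pc4: +16 =238
r55=110111 pc5: +32 =270
r56=111000 pc3: +8 =278
r57=111001 pc4: +16 =294
r58=111010 pc4: +16 =310
r59=111011 pc5: +32 =342
r60=111100 pc4: +16 =358
r61=111101 pc5: +32 =390
r62=111110 pc5: +32 =422
r63=111111 pc6: +64 =486
r64=1000000 pc1: +2 =488
r65=1000001 pc2: +4 =492
r66=1000010 pc2: +4 =496
r67=1000011 pc3: +8 =504
r68=1000100 pc2: +4 =508
r69=1000101 pc3: +8 =516
r70=1000110 pc3: +8 =524
r71=1000111 pc4: +16 =540
r72=1001000 pc2: +4 =544
r73=1001001 pc3: +8 =552
r74=1001010 pc3: +8 =560
r75=1001011 pc4: +16 =576
r76=1001100 pc3: +8 =584
r77=1001101 pc4: +16 =600
r78=1001110 pc4: +16 =616
r79=1001111 pc5: +32 =648
r80=1010000 pc2: +4 =652
r81=1010001 pc3: +8 =660
r82=1010010 pc3: +8 =668
r83=1010011 pc4: +16 =684
r84=1010100 pc3: +8 =692
r85=1010101 pc4: +16 =708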